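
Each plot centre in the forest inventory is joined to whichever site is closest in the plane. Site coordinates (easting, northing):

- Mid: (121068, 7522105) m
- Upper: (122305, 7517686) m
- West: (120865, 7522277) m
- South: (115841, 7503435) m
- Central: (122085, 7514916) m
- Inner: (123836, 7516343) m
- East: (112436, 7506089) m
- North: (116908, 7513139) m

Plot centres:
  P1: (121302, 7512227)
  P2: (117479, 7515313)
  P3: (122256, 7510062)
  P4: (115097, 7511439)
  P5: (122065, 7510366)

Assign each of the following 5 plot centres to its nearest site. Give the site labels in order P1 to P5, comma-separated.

P1 → Central (d²=7843810.00)
P2 → North (d²=5052317.00)
P3 → Central (d²=23590557.00)
P4 → North (d²=6169721.00)
P5 → Central (d²=20702900.00)

Central, North, Central, North, Central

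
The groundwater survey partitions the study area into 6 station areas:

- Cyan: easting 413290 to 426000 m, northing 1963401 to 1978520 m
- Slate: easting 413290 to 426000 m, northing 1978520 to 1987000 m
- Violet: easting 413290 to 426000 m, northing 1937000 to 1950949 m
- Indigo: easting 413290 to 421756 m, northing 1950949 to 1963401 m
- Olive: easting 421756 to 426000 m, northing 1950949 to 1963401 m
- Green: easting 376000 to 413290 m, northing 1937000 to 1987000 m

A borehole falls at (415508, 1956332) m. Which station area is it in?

Indigo

The point has easting = 415508 and northing = 1956332.
Only Indigo satisfies 413290 ≤ easting ≤ 421756 and 1950949 ≤ northing ≤ 1963401.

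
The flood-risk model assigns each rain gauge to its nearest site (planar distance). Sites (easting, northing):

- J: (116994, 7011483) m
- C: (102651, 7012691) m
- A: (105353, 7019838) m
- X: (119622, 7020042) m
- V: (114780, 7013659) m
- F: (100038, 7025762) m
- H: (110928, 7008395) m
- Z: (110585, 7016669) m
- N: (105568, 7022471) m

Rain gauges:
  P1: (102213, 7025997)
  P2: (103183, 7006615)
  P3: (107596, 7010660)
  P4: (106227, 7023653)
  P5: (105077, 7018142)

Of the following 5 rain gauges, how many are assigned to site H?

P1 → F
P2 → C
P3 → H
P4 → N
P5 → A
1 of the 5 goes to H.

1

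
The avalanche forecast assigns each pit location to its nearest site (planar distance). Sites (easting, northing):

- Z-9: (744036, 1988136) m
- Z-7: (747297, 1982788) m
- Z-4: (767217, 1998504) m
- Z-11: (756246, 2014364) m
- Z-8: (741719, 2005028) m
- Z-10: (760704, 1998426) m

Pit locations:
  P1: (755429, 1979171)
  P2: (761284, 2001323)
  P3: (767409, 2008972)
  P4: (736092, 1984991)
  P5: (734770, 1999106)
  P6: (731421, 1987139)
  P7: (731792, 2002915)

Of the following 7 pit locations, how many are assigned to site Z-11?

P1 → Z-7
P2 → Z-10
P3 → Z-4
P4 → Z-9
P5 → Z-8
P6 → Z-9
P7 → Z-8
0 of the 7 go to Z-11.

0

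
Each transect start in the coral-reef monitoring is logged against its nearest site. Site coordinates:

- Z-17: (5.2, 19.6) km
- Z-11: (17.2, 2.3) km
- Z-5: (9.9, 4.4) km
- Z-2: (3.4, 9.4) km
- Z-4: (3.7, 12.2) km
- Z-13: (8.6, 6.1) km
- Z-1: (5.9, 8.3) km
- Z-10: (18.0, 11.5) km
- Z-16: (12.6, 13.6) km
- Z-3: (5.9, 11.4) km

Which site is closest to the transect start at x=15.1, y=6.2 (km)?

Squared distances to each site:
Z-17: 277.570; Z-11: 19.620; Z-5: 30.280; Z-2: 147.130; Z-4: 165.960; Z-13: 42.260; Z-1: 89.050; Z-10: 36.500; Z-16: 61.010; Z-3: 111.680.
Minimum at Z-11.

Z-11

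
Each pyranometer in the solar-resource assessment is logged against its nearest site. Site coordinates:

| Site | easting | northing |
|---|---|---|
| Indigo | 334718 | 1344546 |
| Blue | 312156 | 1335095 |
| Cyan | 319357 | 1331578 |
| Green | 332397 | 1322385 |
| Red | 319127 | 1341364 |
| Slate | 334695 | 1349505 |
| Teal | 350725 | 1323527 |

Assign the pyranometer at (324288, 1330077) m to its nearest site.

Cyan

Squared distances to each site:
Indigo: 318136861.000; Blue: 172365748.000; Cyan: 26567762.000; Green: 124922745.000; Red: 154032290.000; Slate: 485752833.000; Teal: 741817469.000.
Minimum at Cyan.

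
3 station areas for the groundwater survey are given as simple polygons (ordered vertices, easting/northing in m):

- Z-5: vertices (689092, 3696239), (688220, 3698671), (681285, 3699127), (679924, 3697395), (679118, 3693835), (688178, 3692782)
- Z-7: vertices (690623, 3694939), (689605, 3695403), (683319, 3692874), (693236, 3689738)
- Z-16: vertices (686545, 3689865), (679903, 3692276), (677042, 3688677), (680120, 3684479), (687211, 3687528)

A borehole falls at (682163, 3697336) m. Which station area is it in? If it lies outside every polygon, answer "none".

Cast a ray rightward from (682163, 3697336). For each polygon, the edges (by vertex number in listed order) whose endpoints lie on opposite sides of northing = 3697336, where each meets that height, and whether that is right or left of the point:
Z-5: 1–2 at easting≈688698.7 (right), 4–5 at easting≈679910.6 (left) → 1 crossing.
Z-7: no edge straddles that height → 0 crossings.
Z-16: no edge straddles that height → 0 crossings.
Only Z-5 has an odd count, so the point is inside Z-5.

Z-5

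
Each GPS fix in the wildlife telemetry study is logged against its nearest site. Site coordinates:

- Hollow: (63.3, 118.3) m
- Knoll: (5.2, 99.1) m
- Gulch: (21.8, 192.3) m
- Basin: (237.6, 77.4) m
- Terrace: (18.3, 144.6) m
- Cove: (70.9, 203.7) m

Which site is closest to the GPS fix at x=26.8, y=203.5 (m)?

Gulch

Squared distances to each site:
Hollow: 8591.290; Knoll: 11365.920; Gulch: 150.440; Basin: 60337.850; Terrace: 3541.460; Cove: 1944.850.
Minimum at Gulch.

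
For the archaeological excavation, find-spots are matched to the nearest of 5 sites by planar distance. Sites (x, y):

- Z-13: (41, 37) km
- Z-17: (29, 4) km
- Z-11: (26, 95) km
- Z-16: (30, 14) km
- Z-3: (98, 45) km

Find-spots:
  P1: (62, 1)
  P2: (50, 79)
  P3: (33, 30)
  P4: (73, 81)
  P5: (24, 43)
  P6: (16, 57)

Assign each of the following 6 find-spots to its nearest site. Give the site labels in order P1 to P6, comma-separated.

P1 → Z-17 (d²=1098.00)
P2 → Z-11 (d²=832.00)
P3 → Z-13 (d²=113.00)
P4 → Z-3 (d²=1921.00)
P5 → Z-13 (d²=325.00)
P6 → Z-13 (d²=1025.00)

Z-17, Z-11, Z-13, Z-3, Z-13, Z-13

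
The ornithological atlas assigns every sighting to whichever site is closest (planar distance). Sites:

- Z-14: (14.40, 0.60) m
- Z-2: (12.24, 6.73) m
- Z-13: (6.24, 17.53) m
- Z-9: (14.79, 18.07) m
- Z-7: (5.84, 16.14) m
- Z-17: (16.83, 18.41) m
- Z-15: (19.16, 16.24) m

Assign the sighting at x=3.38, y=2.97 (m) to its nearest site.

Squared distances to each site:
Z-14: 127.057; Z-2: 92.637; Z-13: 220.173; Z-9: 358.198; Z-7: 179.501; Z-17: 419.296; Z-15: 425.101.
Minimum at Z-2.

Z-2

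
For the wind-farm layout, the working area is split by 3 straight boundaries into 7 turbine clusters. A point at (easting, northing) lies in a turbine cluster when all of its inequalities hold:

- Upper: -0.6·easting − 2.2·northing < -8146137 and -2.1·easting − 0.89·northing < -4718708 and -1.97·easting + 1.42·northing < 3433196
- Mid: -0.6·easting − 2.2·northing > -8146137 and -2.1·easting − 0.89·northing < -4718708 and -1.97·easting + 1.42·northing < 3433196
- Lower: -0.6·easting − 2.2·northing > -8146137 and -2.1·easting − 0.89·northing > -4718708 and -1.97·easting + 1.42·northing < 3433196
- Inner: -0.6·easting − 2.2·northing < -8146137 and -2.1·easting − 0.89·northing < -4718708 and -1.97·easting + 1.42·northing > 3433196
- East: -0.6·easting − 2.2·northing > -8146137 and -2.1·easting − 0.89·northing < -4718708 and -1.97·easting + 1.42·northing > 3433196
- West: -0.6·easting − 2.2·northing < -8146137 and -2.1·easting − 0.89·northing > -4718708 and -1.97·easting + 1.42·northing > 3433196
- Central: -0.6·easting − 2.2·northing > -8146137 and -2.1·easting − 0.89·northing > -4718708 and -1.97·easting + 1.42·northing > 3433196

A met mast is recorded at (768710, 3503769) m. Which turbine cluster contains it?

Inner

-0.6·768710 − 2.2·3503769 = -8169517.800, which is < -8146137
-2.1·768710 − 0.89·3503769 = -4732645.410, which is < -4718708
-1.97·768710 + 1.42·3503769 = 3460993.280, which is > 3433196
This sign pattern matches Inner.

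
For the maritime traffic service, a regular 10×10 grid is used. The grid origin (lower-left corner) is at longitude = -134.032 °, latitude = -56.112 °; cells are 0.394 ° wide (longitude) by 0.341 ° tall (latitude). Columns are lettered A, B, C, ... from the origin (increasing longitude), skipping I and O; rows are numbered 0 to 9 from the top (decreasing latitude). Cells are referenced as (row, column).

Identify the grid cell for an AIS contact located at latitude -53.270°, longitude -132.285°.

(1, E)

Column index: ⌊(-132.285 − -134.032) / 0.394⌋ = ⌊4.434⌋ = 4 → column E
Row offset from origin: ⌊(-53.270 − -56.112) / 0.341⌋ = ⌊8.334⌋ = 8 → row 1 (counted from top)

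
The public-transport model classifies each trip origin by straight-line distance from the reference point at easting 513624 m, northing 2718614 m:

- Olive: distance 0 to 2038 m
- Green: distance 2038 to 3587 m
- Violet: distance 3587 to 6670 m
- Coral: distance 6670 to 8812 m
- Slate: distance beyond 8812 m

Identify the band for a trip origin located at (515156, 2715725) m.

Distance = √((515156−513624)² + (2715725−2718614)²) = √(2347024.000 + 8346321.000) = 3270.068 m.
2038 ≤ 3270.068 < 3587 → Green.

Green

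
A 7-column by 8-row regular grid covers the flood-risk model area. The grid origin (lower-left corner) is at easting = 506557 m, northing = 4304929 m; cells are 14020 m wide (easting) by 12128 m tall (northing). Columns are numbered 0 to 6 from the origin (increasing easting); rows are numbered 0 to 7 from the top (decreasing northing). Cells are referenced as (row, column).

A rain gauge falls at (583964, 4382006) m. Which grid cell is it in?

Column index: ⌊(583964 − 506557) / 14020⌋ = ⌊5.521⌋ = 5
Row offset from origin: ⌊(4382006 − 4304929) / 12128⌋ = ⌊6.355⌋ = 6 → row 1 (counted from top)

(1, 5)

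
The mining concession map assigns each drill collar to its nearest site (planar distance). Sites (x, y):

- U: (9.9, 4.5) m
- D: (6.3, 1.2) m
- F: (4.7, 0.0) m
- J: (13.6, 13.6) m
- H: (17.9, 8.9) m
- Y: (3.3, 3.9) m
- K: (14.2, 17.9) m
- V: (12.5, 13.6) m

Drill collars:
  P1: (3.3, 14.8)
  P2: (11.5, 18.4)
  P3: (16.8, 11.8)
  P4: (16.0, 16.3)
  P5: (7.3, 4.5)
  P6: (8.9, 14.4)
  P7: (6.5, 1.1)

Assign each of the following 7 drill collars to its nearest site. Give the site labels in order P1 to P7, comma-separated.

P1 → V (d²=86.08)
P2 → K (d²=7.54)
P3 → H (d²=9.62)
P4 → K (d²=5.80)
P5 → U (d²=6.76)
P6 → V (d²=13.60)
P7 → D (d²=0.05)

V, K, H, K, U, V, D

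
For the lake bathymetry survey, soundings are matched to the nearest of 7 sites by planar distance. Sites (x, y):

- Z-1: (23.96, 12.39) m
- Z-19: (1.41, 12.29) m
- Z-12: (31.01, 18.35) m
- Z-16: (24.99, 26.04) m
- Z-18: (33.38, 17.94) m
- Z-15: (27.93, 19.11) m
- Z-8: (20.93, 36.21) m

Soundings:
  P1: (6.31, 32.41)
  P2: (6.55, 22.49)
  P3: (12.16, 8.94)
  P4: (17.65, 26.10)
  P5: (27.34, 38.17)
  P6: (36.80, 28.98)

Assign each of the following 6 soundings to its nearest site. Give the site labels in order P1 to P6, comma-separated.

Z-8, Z-19, Z-19, Z-16, Z-8, Z-18

P1 → Z-8 (d²=228.18)
P2 → Z-19 (d²=130.46)
P3 → Z-19 (d²=126.78)
P4 → Z-16 (d²=53.88)
P5 → Z-8 (d²=44.93)
P6 → Z-18 (d²=133.58)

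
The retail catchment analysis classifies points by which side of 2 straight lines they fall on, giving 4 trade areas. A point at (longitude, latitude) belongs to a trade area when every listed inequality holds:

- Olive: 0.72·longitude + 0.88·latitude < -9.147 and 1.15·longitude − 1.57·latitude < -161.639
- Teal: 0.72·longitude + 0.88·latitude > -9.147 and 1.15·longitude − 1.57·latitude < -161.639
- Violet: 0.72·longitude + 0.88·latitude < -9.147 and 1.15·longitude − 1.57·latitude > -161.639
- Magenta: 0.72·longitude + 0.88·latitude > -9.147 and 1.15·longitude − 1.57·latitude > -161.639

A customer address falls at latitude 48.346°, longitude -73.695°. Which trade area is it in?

Violet

0.72·-73.695 + 0.88·48.346 = -10.516, which is < -9.147
1.15·-73.695 − 1.57·48.346 = -160.652, which is > -161.639
This sign pattern matches Violet.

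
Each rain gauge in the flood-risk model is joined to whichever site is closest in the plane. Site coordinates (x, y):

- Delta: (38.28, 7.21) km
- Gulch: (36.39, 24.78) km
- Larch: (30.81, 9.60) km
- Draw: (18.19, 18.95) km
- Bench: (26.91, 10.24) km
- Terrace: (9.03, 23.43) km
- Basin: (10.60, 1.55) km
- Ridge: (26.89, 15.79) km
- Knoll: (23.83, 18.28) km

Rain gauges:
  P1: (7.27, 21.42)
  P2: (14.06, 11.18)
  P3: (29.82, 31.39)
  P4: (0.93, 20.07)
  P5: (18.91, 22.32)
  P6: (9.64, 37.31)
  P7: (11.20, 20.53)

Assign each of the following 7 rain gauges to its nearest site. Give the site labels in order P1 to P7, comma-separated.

P1 → Terrace (d²=7.14)
P2 → Draw (d²=77.43)
P3 → Gulch (d²=86.86)
P4 → Terrace (d²=76.90)
P5 → Draw (d²=11.88)
P6 → Terrace (d²=193.03)
P7 → Terrace (d²=13.12)

Terrace, Draw, Gulch, Terrace, Draw, Terrace, Terrace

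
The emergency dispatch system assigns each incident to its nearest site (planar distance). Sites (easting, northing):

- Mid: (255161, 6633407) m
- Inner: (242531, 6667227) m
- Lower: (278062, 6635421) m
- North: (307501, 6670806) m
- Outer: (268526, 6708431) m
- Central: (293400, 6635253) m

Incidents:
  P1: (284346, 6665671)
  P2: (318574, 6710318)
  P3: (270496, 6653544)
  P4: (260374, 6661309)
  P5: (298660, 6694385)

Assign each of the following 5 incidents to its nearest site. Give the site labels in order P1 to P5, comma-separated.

P1 → North (d²=562522250.00)
P2 → North (d²=1683809473.00)
P3 → Lower (d²=385687485.00)
P4 → Inner (d²=353395373.00)
P5 → North (d²=634132522.00)

North, North, Lower, Inner, North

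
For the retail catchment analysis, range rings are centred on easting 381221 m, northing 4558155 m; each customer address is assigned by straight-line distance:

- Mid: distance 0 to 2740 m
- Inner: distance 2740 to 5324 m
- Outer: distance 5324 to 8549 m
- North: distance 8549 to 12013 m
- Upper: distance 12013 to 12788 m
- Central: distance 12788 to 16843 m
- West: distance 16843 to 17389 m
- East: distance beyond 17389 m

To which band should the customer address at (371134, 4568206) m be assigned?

Distance = √((371134−381221)² + (4568206−4558155)²) = √(101747569.000 + 101022601.000) = 14239.739 m.
12788 ≤ 14239.739 < 16843 → Central.

Central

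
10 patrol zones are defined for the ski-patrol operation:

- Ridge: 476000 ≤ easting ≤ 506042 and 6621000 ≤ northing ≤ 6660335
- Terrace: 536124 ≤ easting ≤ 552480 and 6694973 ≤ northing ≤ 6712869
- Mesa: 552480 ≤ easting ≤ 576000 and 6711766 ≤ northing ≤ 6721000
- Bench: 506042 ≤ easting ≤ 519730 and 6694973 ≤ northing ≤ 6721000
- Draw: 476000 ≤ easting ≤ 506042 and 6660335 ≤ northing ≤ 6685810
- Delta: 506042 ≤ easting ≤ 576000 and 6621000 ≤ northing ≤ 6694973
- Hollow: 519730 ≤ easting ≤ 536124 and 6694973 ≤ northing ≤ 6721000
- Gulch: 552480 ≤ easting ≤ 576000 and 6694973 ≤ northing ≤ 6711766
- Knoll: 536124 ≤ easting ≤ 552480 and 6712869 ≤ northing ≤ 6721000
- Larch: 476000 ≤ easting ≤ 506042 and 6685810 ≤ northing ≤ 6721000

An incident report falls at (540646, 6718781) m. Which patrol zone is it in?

The point has easting = 540646 and northing = 6718781.
Only Knoll satisfies 536124 ≤ easting ≤ 552480 and 6712869 ≤ northing ≤ 6721000.

Knoll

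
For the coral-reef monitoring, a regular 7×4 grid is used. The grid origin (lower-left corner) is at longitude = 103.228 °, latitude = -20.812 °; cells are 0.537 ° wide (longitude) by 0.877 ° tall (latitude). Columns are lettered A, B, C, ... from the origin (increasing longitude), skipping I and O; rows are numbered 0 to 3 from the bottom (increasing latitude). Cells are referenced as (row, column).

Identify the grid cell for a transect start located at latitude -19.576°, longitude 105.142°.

(1, D)

Column index: ⌊(105.142 − 103.228) / 0.537⌋ = ⌊3.564⌋ = 3 → column D
Row offset from origin: ⌊(-19.576 − -20.812) / 0.877⌋ = ⌊1.409⌋ = 1 → row 1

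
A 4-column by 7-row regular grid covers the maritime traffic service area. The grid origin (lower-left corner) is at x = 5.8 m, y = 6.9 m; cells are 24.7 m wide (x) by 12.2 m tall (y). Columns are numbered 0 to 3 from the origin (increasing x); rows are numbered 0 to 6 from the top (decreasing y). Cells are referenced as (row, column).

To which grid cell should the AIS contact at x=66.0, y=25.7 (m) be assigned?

(5, 2)

Column index: ⌊(66.0 − 5.8) / 24.7⌋ = ⌊2.437⌋ = 2
Row offset from origin: ⌊(25.7 − 6.9) / 12.2⌋ = ⌊1.541⌋ = 1 → row 5 (counted from top)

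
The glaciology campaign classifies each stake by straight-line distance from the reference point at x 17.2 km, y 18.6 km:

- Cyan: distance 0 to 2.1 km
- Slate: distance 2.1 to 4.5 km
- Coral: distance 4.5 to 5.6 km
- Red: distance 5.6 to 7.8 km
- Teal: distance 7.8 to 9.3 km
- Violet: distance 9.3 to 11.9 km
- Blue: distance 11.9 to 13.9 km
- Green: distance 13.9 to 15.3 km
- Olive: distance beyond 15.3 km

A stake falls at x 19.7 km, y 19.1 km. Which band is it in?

Distance = √((19.7−17.2)² + (19.1−18.6)²) = √(6.250 + 0.250) = 2.550 km.
2.1 ≤ 2.550 < 4.5 → Slate.

Slate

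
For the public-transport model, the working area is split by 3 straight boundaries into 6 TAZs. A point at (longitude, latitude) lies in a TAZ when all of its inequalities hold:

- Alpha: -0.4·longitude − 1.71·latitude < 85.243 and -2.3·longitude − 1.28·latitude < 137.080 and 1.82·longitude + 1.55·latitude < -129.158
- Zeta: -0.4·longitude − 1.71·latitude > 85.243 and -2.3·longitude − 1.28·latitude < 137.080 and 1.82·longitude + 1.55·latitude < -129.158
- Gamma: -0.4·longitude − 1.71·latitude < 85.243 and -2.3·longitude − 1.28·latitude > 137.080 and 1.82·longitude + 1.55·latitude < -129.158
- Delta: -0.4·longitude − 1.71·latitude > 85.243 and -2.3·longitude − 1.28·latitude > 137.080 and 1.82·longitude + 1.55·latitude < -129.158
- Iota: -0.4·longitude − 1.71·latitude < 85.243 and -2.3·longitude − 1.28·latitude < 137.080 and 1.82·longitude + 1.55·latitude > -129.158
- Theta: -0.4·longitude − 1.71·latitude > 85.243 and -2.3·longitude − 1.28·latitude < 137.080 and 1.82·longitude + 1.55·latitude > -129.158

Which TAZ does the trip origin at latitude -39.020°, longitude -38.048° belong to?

Gamma

-0.4·-38.048 − 1.71·-39.020 = 81.943, which is < 85.243
-2.3·-38.048 − 1.28·-39.020 = 137.456, which is > 137.080
1.82·-38.048 + 1.55·-39.020 = -129.728, which is < -129.158
This sign pattern matches Gamma.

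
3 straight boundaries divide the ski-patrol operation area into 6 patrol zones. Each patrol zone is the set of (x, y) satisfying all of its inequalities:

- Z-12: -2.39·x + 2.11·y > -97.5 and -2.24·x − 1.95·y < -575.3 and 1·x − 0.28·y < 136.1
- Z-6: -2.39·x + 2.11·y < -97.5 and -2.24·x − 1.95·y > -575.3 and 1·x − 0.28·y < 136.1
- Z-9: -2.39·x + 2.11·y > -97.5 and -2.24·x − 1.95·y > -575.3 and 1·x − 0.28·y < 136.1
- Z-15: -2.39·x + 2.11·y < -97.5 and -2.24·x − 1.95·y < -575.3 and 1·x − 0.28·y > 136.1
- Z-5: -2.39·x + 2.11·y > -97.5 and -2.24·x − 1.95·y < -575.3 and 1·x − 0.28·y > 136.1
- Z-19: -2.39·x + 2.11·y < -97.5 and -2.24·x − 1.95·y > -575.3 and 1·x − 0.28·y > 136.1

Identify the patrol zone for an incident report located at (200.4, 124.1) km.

-2.39·200.4 + 2.11·124.1 = -217.105, which is < -97.5
-2.24·200.4 − 1.95·124.1 = -690.891, which is < -575.3
1·200.4 − 0.28·124.1 = 165.652, which is > 136.1
This sign pattern matches Z-15.

Z-15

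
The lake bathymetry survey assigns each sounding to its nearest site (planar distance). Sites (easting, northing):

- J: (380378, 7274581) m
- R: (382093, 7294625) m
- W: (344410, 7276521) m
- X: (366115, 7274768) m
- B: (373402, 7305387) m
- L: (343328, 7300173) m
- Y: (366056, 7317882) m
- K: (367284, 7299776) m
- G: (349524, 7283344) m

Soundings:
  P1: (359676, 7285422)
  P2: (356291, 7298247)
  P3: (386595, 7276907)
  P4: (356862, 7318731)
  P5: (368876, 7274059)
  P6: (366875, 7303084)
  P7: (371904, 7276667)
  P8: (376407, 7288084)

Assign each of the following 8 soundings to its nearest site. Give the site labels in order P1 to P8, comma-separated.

P1 → G (d²=107381188.00)
P2 → K (d²=123183890.00)
P3 → J (d²=44061365.00)
P4 → Y (d²=85250437.00)
P5 → X (d²=8125802.00)
P6 → K (d²=11110145.00)
P7 → X (d²=37118722.00)
P8 → R (d²=75115277.00)

G, K, J, Y, X, K, X, R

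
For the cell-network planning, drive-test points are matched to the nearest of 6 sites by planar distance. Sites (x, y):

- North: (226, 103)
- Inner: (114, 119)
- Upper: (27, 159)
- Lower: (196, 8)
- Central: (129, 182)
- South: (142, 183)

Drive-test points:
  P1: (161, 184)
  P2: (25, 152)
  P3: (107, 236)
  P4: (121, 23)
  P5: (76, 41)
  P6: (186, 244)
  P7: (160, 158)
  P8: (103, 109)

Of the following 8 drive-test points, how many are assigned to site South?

P1 → South
P2 → Upper
P3 → Central
P4 → Lower
P5 → Inner
P6 → South
P7 → South
P8 → Inner
3 of the 8 go to South.

3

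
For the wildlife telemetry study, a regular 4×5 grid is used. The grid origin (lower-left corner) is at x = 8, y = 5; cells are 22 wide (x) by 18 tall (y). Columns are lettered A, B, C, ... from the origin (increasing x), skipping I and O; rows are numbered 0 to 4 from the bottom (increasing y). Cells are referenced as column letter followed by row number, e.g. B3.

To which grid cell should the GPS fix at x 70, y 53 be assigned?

Column index: ⌊(70 − 8) / 22⌋ = ⌊2.818⌋ = 2 → column C
Row offset from origin: ⌊(53 − 5) / 18⌋ = ⌊2.667⌋ = 2 → row 2

C2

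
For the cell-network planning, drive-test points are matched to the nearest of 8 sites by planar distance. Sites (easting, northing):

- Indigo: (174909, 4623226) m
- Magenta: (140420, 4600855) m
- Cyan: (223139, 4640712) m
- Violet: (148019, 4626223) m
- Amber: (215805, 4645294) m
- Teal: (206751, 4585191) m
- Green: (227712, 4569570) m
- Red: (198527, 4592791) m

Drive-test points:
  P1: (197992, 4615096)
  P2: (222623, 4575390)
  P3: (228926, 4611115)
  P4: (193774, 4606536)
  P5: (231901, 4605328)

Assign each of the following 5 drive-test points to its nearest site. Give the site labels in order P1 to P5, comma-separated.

Red, Green, Cyan, Red, Teal

P1 → Red (d²=497799250.00)
P2 → Green (d²=59770321.00)
P3 → Cyan (d²=909471778.00)
P4 → Red (d²=211516034.00)
P5 → Teal (d²=1038021269.00)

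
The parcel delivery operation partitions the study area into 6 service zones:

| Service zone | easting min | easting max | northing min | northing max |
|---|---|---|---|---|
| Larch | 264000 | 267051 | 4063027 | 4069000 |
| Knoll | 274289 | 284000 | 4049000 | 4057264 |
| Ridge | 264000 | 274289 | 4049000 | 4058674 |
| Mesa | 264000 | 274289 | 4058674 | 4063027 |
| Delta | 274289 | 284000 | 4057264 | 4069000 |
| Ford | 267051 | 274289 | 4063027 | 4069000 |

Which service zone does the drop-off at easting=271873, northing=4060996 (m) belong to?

Mesa

The point has easting = 271873 and northing = 4060996.
Only Mesa satisfies 264000 ≤ easting ≤ 274289 and 4058674 ≤ northing ≤ 4063027.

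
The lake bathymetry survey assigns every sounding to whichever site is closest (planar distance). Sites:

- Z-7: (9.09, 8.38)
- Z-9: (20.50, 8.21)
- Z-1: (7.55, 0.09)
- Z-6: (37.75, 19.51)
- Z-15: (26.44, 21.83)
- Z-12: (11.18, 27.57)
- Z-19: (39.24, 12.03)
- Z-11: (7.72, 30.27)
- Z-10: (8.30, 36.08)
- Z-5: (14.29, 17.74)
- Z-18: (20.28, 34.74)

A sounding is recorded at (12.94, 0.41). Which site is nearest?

Squared distances to each site:
Z-7: 78.343; Z-9: 117.994; Z-1: 29.154; Z-6: 980.346; Z-15: 641.066; Z-12: 740.763; Z-19: 826.714; Z-11: 918.868; Z-10: 1293.879; Z-5: 302.151; Z-18: 1232.425.
Minimum at Z-1.

Z-1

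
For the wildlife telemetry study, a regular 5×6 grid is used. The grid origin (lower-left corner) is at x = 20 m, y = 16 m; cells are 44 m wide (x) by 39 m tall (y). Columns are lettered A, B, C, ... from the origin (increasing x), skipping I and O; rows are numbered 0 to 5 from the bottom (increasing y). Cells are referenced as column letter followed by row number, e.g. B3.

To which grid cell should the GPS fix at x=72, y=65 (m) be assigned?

Column index: ⌊(72 − 20) / 44⌋ = ⌊1.182⌋ = 1 → column B
Row offset from origin: ⌊(65 − 16) / 39⌋ = ⌊1.256⌋ = 1 → row 1

B1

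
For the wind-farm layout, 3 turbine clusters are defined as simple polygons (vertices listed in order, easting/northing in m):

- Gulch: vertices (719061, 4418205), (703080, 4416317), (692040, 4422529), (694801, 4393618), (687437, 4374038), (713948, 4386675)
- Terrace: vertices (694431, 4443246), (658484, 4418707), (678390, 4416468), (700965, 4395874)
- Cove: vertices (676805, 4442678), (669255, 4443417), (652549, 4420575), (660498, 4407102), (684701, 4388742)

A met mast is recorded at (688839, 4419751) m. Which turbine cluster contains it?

Cast a ray rightward from (688839, 4419751). For each polygon, the edges (by vertex number in listed order) whose endpoints lie on opposite sides of northing = 4419751, where each meets that height, and whether that is right or left of the point:
Gulch: 2–3 at easting≈696977.1 (right), 3–4 at easting≈692305.3 (right) → 2 crossings.
Terrace: 1–2 at easting≈660013.3 (left), 4–1 at easting≈697671.7 (right) → 1 crossing.
Cove: 3–4 at easting≈653035.2 (left), 5–1 at easting≈680161.4 (left) → 0 crossings.
Only Terrace has an odd count, so the point is inside Terrace.

Terrace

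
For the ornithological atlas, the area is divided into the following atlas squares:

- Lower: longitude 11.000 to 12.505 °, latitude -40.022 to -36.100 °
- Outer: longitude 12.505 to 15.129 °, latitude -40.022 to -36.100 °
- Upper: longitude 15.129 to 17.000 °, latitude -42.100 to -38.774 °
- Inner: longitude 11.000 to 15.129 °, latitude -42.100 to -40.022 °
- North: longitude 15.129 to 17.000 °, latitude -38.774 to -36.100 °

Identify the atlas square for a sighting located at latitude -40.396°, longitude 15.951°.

The point has longitude = 15.951 and latitude = -40.396.
Only Upper satisfies 15.129 ≤ longitude ≤ 17.000 and -42.100 ≤ latitude ≤ -38.774.

Upper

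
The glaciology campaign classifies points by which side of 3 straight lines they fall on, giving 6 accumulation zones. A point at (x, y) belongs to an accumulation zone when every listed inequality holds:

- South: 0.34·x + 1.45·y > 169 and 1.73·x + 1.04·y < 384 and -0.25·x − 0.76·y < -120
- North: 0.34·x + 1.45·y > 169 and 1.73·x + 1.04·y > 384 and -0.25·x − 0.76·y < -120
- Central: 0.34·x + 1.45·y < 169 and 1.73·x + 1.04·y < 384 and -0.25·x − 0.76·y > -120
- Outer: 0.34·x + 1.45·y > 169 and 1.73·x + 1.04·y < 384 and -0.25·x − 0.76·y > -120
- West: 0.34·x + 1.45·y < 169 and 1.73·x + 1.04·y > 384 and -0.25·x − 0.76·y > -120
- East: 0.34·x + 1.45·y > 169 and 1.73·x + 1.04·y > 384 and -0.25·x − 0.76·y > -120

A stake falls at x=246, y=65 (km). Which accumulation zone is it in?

0.34·246 + 1.45·65 = 177.890, which is > 169
1.73·246 + 1.04·65 = 493.180, which is > 384
-0.25·246 − 0.76·65 = -110.900, which is > -120
This sign pattern matches East.

East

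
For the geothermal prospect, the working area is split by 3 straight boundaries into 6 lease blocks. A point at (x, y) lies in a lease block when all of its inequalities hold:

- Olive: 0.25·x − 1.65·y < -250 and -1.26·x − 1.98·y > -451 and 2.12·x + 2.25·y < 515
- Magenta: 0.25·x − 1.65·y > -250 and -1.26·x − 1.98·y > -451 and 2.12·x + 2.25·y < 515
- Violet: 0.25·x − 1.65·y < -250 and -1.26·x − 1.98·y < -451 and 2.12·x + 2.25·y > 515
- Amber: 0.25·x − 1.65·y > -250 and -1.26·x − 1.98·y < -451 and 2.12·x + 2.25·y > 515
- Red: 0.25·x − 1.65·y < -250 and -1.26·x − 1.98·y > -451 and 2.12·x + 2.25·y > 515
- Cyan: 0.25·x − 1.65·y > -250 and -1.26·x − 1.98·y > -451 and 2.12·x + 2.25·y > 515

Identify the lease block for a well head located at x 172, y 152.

0.25·172 − 1.65·152 = -207.800, which is > -250
-1.26·172 − 1.98·152 = -517.680, which is < -451
2.12·172 + 2.25·152 = 706.640, which is > 515
This sign pattern matches Amber.

Amber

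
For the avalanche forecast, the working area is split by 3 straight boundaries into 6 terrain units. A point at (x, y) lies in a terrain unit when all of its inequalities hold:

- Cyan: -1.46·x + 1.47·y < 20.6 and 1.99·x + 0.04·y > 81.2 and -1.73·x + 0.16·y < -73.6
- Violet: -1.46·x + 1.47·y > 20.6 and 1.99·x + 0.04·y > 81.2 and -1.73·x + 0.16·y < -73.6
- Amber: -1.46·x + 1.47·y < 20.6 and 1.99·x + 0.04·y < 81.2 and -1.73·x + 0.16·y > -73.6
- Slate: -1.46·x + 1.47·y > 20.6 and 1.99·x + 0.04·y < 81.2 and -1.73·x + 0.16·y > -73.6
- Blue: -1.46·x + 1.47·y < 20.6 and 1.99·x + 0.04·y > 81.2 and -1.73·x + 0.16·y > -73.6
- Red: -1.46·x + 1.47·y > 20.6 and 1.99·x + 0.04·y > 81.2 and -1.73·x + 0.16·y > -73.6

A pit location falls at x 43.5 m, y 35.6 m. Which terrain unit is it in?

-1.46·43.5 + 1.47·35.6 = -11.178, which is < 20.6
1.99·43.5 + 0.04·35.6 = 87.989, which is > 81.2
-1.73·43.5 + 0.16·35.6 = -69.559, which is > -73.6
This sign pattern matches Blue.

Blue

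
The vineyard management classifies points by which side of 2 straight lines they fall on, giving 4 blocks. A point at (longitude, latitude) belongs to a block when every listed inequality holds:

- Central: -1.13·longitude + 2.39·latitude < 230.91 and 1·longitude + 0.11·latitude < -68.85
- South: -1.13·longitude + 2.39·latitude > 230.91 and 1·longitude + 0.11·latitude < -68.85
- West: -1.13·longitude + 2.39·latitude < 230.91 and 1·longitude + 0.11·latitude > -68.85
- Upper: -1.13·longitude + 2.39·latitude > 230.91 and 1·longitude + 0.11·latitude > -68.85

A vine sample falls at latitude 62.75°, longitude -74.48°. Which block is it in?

-1.13·-74.48 + 2.39·62.75 = 234.135, which is > 230.91
1·-74.48 + 0.11·62.75 = -67.578, which is > -68.85
This sign pattern matches Upper.

Upper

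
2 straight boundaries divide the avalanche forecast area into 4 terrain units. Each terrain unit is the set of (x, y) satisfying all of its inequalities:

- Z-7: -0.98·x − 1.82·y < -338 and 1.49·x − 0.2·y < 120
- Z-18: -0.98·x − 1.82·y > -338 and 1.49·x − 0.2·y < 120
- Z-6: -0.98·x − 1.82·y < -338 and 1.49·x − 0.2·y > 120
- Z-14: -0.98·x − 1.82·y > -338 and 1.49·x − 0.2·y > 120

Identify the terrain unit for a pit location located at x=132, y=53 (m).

-0.98·132 − 1.82·53 = -225.820, which is > -338
1.49·132 − 0.2·53 = 186.080, which is > 120
This sign pattern matches Z-14.

Z-14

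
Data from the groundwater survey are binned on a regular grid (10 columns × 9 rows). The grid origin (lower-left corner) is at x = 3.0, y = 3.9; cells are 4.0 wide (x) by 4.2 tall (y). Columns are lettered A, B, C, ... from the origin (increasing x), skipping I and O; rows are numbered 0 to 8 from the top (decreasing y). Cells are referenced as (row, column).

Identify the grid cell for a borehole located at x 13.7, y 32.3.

Column index: ⌊(13.7 − 3.0) / 4.0⌋ = ⌊2.675⌋ = 2 → column C
Row offset from origin: ⌊(32.3 − 3.9) / 4.2⌋ = ⌊6.762⌋ = 6 → row 2 (counted from top)

(2, C)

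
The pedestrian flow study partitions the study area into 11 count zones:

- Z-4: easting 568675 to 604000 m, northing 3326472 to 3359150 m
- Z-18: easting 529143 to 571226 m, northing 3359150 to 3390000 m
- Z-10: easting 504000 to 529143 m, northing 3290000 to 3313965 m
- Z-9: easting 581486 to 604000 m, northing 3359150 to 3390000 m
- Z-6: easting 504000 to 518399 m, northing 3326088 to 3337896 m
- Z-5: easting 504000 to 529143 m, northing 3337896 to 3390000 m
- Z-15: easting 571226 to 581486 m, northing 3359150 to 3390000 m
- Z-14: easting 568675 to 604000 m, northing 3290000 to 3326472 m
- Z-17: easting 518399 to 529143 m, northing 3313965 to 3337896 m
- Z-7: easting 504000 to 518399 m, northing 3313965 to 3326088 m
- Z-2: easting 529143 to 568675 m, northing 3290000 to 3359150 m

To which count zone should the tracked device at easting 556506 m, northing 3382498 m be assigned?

The point has easting = 556506 and northing = 3382498.
Only Z-18 satisfies 529143 ≤ easting ≤ 571226 and 3359150 ≤ northing ≤ 3390000.

Z-18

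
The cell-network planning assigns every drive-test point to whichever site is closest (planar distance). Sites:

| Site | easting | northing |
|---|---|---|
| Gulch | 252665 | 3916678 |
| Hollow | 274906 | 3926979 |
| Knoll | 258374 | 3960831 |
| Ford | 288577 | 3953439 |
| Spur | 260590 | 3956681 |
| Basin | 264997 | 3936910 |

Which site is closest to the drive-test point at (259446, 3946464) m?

Spur

Squared distances to each site:
Gulch: 933187757.000; Hollow: 618676825.000; Knoll: 207559873.000; Ford: 897265786.000; Spur: 105695825.000; Basin: 122092517.000.
Minimum at Spur.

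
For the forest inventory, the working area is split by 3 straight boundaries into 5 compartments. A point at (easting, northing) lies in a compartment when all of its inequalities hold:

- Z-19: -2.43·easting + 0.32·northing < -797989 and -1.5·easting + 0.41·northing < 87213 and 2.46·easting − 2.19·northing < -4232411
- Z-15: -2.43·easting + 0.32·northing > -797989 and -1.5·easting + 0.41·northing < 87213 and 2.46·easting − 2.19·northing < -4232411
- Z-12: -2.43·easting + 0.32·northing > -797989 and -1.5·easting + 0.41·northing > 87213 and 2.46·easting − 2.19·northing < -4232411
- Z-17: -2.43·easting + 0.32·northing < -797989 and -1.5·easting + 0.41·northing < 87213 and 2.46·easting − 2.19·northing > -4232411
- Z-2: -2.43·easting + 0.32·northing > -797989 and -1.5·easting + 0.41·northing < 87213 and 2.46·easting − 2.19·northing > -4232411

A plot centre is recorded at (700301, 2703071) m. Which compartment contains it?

-2.43·700301 + 0.32·2703071 = -836748.710, which is < -797989
-1.5·700301 + 0.41·2703071 = 57807.610, which is < 87213
2.46·700301 − 2.19·2703071 = -4196985.030, which is > -4232411
This sign pattern matches Z-17.

Z-17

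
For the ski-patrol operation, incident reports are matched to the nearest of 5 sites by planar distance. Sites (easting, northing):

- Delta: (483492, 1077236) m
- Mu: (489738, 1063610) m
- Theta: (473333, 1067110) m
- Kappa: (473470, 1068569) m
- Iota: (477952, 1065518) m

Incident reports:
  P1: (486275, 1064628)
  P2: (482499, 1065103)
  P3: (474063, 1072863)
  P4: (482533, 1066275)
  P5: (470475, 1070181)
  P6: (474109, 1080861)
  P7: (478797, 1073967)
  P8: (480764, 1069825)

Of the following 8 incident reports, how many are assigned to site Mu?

1

P1 → Mu
P2 → Iota
P3 → Kappa
P4 → Iota
P5 → Kappa
P6 → Delta
P7 → Delta
P8 → Iota
1 of the 8 goes to Mu.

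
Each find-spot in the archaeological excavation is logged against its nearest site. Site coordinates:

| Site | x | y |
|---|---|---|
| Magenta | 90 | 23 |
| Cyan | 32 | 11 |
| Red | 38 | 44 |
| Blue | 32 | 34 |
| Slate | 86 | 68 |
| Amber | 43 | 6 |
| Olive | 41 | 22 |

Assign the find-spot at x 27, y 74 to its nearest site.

Red

Squared distances to each site:
Magenta: 6570.000; Cyan: 3994.000; Red: 1021.000; Blue: 1625.000; Slate: 3517.000; Amber: 4880.000; Olive: 2900.000.
Minimum at Red.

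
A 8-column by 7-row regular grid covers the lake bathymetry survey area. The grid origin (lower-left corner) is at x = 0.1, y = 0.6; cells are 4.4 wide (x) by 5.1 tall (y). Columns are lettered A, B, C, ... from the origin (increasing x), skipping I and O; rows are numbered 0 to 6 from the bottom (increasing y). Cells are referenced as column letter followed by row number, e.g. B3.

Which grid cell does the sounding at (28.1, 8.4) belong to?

G1

Column index: ⌊(28.1 − 0.1) / 4.4⌋ = ⌊6.364⌋ = 6 → column G
Row offset from origin: ⌊(8.4 − 0.6) / 5.1⌋ = ⌊1.529⌋ = 1 → row 1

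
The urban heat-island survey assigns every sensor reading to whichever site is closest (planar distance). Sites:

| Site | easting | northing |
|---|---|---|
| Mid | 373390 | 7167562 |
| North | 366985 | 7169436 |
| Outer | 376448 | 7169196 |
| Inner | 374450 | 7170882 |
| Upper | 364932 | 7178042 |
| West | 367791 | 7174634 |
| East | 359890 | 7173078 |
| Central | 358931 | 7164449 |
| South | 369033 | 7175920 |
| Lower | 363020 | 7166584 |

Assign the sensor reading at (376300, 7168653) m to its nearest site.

Outer

Squared distances to each site:
Mid: 9658381.000; North: 87382314.000; Outer: 316753.000; Inner: 8390941.000; Upper: 217384745.000; West: 108175442.000; East: 288868725.000; Central: 319355777.000; South: 105618578.000; Lower: 180639161.000.
Minimum at Outer.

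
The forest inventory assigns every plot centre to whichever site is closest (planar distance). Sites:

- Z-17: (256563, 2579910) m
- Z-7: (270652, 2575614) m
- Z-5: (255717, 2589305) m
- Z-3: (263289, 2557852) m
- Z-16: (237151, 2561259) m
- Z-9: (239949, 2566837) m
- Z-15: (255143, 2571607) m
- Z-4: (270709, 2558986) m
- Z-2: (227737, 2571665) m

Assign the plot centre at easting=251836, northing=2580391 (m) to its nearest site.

Z-17

Squared distances to each site:
Z-17: 22575890.000; Z-7: 376861585.000; Z-5: 94521557.000; Z-3: 639177730.000; Z-16: 581682649.000; Z-9: 325011685.000; Z-15: 88094905.000; Z-4: 814364154.000; Z-2: 656904877.000.
Minimum at Z-17.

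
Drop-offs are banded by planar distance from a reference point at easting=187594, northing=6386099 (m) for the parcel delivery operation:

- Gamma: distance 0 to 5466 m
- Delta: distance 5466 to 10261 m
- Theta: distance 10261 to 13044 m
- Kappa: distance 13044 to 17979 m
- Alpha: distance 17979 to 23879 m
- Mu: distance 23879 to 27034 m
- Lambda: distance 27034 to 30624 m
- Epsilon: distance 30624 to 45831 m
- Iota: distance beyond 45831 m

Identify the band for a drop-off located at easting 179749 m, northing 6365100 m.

Distance = √((179749−187594)² + (6365100−6386099)²) = √(61544025.000 + 440958001.000) = 22416.557 m.
17979 ≤ 22416.557 < 23879 → Alpha.

Alpha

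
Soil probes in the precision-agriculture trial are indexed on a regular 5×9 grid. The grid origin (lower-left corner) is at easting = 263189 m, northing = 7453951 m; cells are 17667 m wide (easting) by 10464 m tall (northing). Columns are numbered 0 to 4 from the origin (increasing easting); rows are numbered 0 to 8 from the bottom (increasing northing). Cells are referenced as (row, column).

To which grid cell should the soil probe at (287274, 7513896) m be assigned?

(5, 1)

Column index: ⌊(287274 − 263189) / 17667⌋ = ⌊1.363⌋ = 1
Row offset from origin: ⌊(7513896 − 7453951) / 10464⌋ = ⌊5.729⌋ = 5 → row 5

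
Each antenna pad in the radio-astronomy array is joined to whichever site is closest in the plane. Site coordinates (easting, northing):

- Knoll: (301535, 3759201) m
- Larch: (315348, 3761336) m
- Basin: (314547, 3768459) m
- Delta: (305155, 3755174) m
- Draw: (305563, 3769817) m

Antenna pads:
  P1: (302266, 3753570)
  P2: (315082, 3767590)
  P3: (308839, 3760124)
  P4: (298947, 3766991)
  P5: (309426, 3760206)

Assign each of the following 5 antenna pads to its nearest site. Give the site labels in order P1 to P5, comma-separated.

Delta, Basin, Delta, Draw, Larch

P1 → Delta (d²=10919137.00)
P2 → Basin (d²=1041386.00)
P3 → Delta (d²=38074356.00)
P4 → Draw (d²=51757732.00)
P5 → Larch (d²=36346984.00)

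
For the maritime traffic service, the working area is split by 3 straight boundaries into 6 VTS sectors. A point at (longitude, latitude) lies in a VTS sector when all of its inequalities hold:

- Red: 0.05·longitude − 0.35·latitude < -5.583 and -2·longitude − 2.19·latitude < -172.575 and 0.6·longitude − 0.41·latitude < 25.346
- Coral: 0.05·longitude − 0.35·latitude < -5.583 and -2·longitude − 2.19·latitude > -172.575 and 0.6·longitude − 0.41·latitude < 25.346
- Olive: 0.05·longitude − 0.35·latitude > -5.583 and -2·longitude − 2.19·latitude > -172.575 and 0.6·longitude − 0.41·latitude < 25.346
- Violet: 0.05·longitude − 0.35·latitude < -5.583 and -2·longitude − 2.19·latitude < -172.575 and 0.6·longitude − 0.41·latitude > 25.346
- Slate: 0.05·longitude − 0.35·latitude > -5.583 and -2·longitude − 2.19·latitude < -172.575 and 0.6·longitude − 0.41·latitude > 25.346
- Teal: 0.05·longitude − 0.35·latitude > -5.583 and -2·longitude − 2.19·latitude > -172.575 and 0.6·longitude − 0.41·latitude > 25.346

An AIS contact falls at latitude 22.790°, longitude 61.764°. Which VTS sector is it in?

0.05·61.764 − 0.35·22.790 = -4.888, which is > -5.583
-2·61.764 − 2.19·22.790 = -173.438, which is < -172.575
0.6·61.764 − 0.41·22.790 = 27.715, which is > 25.346
This sign pattern matches Slate.

Slate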